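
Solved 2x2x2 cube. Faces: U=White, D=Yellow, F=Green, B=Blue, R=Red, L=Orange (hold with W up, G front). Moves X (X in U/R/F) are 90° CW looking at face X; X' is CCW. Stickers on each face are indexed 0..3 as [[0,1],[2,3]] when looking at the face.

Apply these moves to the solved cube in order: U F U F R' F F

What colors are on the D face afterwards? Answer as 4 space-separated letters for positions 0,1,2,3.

Answer: G Y Y B

Derivation:
After move 1 (U): U=WWWW F=RRGG R=BBRR B=OOBB L=GGOO
After move 2 (F): F=GRGR U=WWOG R=WBWR D=RBYY L=GYOY
After move 3 (U): U=OWGW F=WBGR R=OOWR B=GYBB L=GROY
After move 4 (F): F=GWRB U=OWYR R=GOWR D=WOYY L=GROB
After move 5 (R'): R=ORGW U=OBYG F=GWRR D=WWYB B=YYOB
After move 6 (F): F=RGRW U=OBBR R=YRGW D=GOYB L=GWOW
After move 7 (F): F=RRWG U=OBWW R=BRRW D=GYYB L=GGOO
Query: D face = GYYB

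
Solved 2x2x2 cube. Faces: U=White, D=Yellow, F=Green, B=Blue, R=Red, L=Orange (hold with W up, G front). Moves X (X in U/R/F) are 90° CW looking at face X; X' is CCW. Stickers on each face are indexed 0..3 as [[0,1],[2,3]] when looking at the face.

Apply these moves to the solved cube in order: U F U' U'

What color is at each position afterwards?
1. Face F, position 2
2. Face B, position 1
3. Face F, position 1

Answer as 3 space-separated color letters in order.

After move 1 (U): U=WWWW F=RRGG R=BBRR B=OOBB L=GGOO
After move 2 (F): F=GRGR U=WWOG R=WBWR D=RBYY L=GYOY
After move 3 (U'): U=WGWO F=GYGR R=GRWR B=WBBB L=OOOY
After move 4 (U'): U=GOWW F=OOGR R=GYWR B=GRBB L=WBOY
Query 1: F[2] = G
Query 2: B[1] = R
Query 3: F[1] = O

Answer: G R O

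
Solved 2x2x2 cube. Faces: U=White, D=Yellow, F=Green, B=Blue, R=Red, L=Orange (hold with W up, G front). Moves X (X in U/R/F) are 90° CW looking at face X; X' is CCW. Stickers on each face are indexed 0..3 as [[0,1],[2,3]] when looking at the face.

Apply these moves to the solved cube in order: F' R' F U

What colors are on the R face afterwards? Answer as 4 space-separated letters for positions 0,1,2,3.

After move 1 (F'): F=GGGG U=WWRR R=YRYR D=OOYY L=OWOW
After move 2 (R'): R=RRYY U=WBRB F=GWGR D=OGYG B=YBOB
After move 3 (F): F=GGRW U=WBWW R=RRBY D=YRYG L=OOOG
After move 4 (U): U=WWWB F=RRRW R=YBBY B=OOOB L=GGOG
Query: R face = YBBY

Answer: Y B B Y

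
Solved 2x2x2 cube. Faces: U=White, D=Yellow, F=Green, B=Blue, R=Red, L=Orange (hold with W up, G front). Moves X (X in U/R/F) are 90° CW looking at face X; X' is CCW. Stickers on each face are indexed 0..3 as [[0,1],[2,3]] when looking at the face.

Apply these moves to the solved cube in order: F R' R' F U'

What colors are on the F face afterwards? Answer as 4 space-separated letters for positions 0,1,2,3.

After move 1 (F): F=GGGG U=WWOO R=WRWR D=RRYY L=OYOY
After move 2 (R'): R=RRWW U=WBOB F=GWGO D=RGYG B=YBRB
After move 3 (R'): R=RWRW U=WROY F=GBGB D=RWYO B=GBGB
After move 4 (F): F=GGBB U=WRYY R=OWYW D=RRYO L=OROW
After move 5 (U'): U=RYWY F=ORBB R=GGYW B=OWGB L=GBOW
Query: F face = ORBB

Answer: O R B B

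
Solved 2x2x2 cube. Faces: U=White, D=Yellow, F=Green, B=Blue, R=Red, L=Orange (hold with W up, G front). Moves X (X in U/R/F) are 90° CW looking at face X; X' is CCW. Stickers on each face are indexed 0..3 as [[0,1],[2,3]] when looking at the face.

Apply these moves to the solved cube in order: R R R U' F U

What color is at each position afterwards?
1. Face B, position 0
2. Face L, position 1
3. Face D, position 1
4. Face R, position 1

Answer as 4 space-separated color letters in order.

Answer: Y O G R

Derivation:
After move 1 (R): R=RRRR U=WGWG F=GYGY D=YBYB B=WBWB
After move 2 (R): R=RRRR U=WYWY F=GBGB D=YWYW B=GBGB
After move 3 (R): R=RRRR U=WBWB F=GWGW D=YGYG B=YBYB
After move 4 (U'): U=BBWW F=OOGW R=GWRR B=RRYB L=YBOO
After move 5 (F): F=GOWO U=BBOB R=WWWR D=RGYG L=YYOG
After move 6 (U): U=OBBB F=WWWO R=RRWR B=YYYB L=GOOG
Query 1: B[0] = Y
Query 2: L[1] = O
Query 3: D[1] = G
Query 4: R[1] = R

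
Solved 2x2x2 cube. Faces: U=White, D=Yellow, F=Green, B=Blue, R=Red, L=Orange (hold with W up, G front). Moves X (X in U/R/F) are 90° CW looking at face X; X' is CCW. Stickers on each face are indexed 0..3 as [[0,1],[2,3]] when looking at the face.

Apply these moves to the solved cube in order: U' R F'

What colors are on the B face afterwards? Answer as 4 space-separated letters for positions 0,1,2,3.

Answer: W R W B

Derivation:
After move 1 (U'): U=WWWW F=OOGG R=GGRR B=RRBB L=BBOO
After move 2 (R): R=RGRG U=WOWG F=OYGY D=YBYR B=WRWB
After move 3 (F'): F=YYOG U=WORR R=BGYG D=BOYR L=BGOW
Query: B face = WRWB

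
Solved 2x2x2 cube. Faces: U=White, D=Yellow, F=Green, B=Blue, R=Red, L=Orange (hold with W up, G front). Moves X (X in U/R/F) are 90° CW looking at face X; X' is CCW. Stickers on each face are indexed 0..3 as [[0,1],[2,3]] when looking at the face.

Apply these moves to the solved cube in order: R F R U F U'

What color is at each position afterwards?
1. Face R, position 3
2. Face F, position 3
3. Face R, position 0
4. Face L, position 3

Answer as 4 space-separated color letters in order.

Answer: R W Y W

Derivation:
After move 1 (R): R=RRRR U=WGWG F=GYGY D=YBYB B=WBWB
After move 2 (F): F=GGYY U=WGOO R=WRGR D=RRYB L=OYOB
After move 3 (R): R=GWRR U=WGOY F=GRYB D=RWYW B=OBGB
After move 4 (U): U=OWYG F=GWYB R=OBRR B=OYGB L=GROB
After move 5 (F): F=YGBW U=OWBR R=YBGR D=ROYW L=GROW
After move 6 (U'): U=WROB F=GRBW R=YGGR B=YBGB L=OYOW
Query 1: R[3] = R
Query 2: F[3] = W
Query 3: R[0] = Y
Query 4: L[3] = W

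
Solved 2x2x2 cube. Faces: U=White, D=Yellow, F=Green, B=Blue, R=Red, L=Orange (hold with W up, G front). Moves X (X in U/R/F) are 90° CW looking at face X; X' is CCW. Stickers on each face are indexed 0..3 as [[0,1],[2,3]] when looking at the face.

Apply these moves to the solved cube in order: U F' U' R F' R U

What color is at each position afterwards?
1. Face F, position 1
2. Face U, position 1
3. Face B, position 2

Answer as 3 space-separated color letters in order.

After move 1 (U): U=WWWW F=RRGG R=BBRR B=OOBB L=GGOO
After move 2 (F'): F=RGRG U=WWBR R=YBYR D=GOYY L=GWOW
After move 3 (U'): U=WRWB F=GWRG R=RGYR B=YBBB L=OOOW
After move 4 (R): R=YRRG U=WWWG F=GORY D=GBYY B=BBRB
After move 5 (F'): F=OYGR U=WWYR R=BRGG D=OWYY L=OGOW
After move 6 (R): R=GBGR U=WYYR F=OWGY D=ORYB B=RBWB
After move 7 (U): U=YWRY F=GBGY R=RBGR B=OGWB L=OWOW
Query 1: F[1] = B
Query 2: U[1] = W
Query 3: B[2] = W

Answer: B W W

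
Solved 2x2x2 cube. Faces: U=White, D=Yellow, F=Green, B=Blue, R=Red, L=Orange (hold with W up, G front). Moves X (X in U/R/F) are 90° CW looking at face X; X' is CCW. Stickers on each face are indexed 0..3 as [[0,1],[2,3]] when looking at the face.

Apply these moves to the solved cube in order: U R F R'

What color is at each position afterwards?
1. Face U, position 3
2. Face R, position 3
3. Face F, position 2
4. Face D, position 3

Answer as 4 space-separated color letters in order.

After move 1 (U): U=WWWW F=RRGG R=BBRR B=OOBB L=GGOO
After move 2 (R): R=RBRB U=WRWG F=RYGY D=YBYO B=WOWB
After move 3 (F): F=GRYY U=WROG R=WBGB D=RRYO L=GYOB
After move 4 (R'): R=BBWG U=WWOW F=GRYG D=RRYY B=OORB
Query 1: U[3] = W
Query 2: R[3] = G
Query 3: F[2] = Y
Query 4: D[3] = Y

Answer: W G Y Y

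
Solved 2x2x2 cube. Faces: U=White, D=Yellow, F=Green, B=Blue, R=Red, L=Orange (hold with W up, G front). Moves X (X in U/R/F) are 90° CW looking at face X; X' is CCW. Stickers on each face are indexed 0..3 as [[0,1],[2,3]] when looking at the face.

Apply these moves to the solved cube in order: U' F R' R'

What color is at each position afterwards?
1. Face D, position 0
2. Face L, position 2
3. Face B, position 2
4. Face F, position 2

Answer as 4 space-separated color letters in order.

Answer: R O O G

Derivation:
After move 1 (U'): U=WWWW F=OOGG R=GGRR B=RRBB L=BBOO
After move 2 (F): F=GOGO U=WWOB R=WGWR D=RGYY L=BYOY
After move 3 (R'): R=GRWW U=WBOR F=GWGB D=ROYO B=YRGB
After move 4 (R'): R=RWGW U=WGOY F=GBGR D=RWYB B=OROB
Query 1: D[0] = R
Query 2: L[2] = O
Query 3: B[2] = O
Query 4: F[2] = G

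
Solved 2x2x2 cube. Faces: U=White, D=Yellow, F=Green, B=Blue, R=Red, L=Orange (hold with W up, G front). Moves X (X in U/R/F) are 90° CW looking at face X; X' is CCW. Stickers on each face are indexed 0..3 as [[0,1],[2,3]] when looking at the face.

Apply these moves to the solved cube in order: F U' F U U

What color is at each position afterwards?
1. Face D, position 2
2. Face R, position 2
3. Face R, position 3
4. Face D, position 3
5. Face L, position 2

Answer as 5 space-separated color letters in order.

After move 1 (F): F=GGGG U=WWOO R=WRWR D=RRYY L=OYOY
After move 2 (U'): U=WOWO F=OYGG R=GGWR B=WRBB L=BBOY
After move 3 (F): F=GOGY U=WOYB R=WGOR D=WGYY L=BROR
After move 4 (U): U=YWBO F=WGGY R=WROR B=BRBB L=GOOR
After move 5 (U): U=BYOW F=WRGY R=BROR B=GOBB L=WGOR
Query 1: D[2] = Y
Query 2: R[2] = O
Query 3: R[3] = R
Query 4: D[3] = Y
Query 5: L[2] = O

Answer: Y O R Y O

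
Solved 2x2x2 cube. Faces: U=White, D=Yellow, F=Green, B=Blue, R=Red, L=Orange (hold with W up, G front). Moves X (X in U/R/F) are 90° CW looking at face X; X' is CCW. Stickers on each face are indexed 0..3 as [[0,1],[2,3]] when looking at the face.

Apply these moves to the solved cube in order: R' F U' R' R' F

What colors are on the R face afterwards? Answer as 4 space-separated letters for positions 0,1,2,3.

Answer: W B G G

Derivation:
After move 1 (R'): R=RRRR U=WBWB F=GWGW D=YGYG B=YBYB
After move 2 (F): F=GGWW U=WBOO R=WRBR D=RRYG L=OYOG
After move 3 (U'): U=BOWO F=OYWW R=GGBR B=WRYB L=YBOG
After move 4 (R'): R=GRGB U=BYWW F=OOWO D=RYYW B=GRRB
After move 5 (R'): R=RBGG U=BRWG F=OYWW D=ROYO B=WRYB
After move 6 (F): F=WOWY U=BRGB R=WBGG D=GRYO L=YROO
Query: R face = WBGG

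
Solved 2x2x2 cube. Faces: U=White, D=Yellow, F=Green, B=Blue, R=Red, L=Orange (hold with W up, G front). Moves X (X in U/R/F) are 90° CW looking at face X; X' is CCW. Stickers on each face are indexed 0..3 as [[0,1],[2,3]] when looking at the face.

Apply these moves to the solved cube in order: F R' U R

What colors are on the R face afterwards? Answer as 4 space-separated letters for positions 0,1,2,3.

Answer: W Y W B

Derivation:
After move 1 (F): F=GGGG U=WWOO R=WRWR D=RRYY L=OYOY
After move 2 (R'): R=RRWW U=WBOB F=GWGO D=RGYG B=YBRB
After move 3 (U): U=OWBB F=RRGO R=YBWW B=OYRB L=GWOY
After move 4 (R): R=WYWB U=ORBO F=RGGG D=RRYO B=BYWB
Query: R face = WYWB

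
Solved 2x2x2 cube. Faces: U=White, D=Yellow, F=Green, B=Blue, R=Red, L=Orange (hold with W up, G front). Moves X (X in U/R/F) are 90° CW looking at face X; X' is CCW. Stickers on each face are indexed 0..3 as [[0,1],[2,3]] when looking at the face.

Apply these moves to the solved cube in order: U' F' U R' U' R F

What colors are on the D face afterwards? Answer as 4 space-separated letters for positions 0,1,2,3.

After move 1 (U'): U=WWWW F=OOGG R=GGRR B=RRBB L=BBOO
After move 2 (F'): F=OGOG U=WWGR R=YGYR D=BOYY L=BWOW
After move 3 (U): U=GWRW F=YGOG R=RRYR B=BWBB L=OGOW
After move 4 (R'): R=RRRY U=GBRB F=YWOW D=BGYG B=YWOB
After move 5 (U'): U=BBGR F=OGOW R=YWRY B=RROB L=YWOW
After move 6 (R): R=RYYW U=BGGW F=OGOG D=BOYR B=RRBB
After move 7 (F): F=OOGG U=BGWW R=GYWW D=YRYR L=YBOO
Query: D face = YRYR

Answer: Y R Y R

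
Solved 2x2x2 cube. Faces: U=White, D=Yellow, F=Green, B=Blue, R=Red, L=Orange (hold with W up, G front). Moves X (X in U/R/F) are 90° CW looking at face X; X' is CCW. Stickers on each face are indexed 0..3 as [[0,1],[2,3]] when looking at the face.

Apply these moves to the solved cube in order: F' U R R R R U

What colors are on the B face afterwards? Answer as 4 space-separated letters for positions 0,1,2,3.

Answer: G G B B

Derivation:
After move 1 (F'): F=GGGG U=WWRR R=YRYR D=OOYY L=OWOW
After move 2 (U): U=RWRW F=YRGG R=BBYR B=OWBB L=GGOW
After move 3 (R): R=YBRB U=RRRG F=YOGY D=OBYO B=WWWB
After move 4 (R): R=RYBB U=RORY F=YBGO D=OWYW B=GWRB
After move 5 (R): R=BRBY U=RBRO F=YWGW D=ORYG B=YWOB
After move 6 (R): R=BBYR U=RWRW F=YRGG D=OOYY B=OWBB
After move 7 (U): U=RRWW F=BBGG R=OWYR B=GGBB L=YROW
Query: B face = GGBB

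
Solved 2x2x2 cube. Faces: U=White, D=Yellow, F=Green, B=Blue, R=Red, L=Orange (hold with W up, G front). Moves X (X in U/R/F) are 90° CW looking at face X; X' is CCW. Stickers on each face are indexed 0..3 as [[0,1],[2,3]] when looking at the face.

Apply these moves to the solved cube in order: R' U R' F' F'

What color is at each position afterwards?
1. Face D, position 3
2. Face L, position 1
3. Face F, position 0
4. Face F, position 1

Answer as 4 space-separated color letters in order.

Answer: W Y B G

Derivation:
After move 1 (R'): R=RRRR U=WBWB F=GWGW D=YGYG B=YBYB
After move 2 (U): U=WWBB F=RRGW R=YBRR B=OOYB L=GWOO
After move 3 (R'): R=BRYR U=WYBO F=RWGB D=YRYW B=GOGB
After move 4 (F'): F=WBRG U=WYBY R=RRYR D=WOYW L=GOOB
After move 5 (F'): F=BGWR U=WYRY R=ORWR D=OBYW L=GYOB
Query 1: D[3] = W
Query 2: L[1] = Y
Query 3: F[0] = B
Query 4: F[1] = G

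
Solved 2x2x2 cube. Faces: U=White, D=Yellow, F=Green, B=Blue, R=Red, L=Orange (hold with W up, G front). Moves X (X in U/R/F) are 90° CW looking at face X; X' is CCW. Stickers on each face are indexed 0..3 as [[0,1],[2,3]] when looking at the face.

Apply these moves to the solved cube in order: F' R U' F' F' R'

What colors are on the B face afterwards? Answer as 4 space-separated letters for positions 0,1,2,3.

Answer: B Y W B

Derivation:
After move 1 (F'): F=GGGG U=WWRR R=YRYR D=OOYY L=OWOW
After move 2 (R): R=YYRR U=WGRG F=GOGY D=OBYB B=RBWB
After move 3 (U'): U=GGWR F=OWGY R=GORR B=YYWB L=RBOW
After move 4 (F'): F=WYOG U=GGGR R=BOOR D=BWYB L=RROW
After move 5 (F'): F=YGWO U=GGBO R=WOBR D=RWYB L=RROG
After move 6 (R'): R=ORWB U=GWBY F=YGWO D=RGYO B=BYWB
Query: B face = BYWB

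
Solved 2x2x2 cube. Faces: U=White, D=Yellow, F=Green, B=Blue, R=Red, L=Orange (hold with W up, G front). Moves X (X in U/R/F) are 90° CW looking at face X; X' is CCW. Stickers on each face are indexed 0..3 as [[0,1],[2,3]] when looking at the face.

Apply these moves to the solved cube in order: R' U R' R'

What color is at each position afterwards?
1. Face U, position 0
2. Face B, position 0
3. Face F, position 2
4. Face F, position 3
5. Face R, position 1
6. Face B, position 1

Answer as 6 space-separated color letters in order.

After move 1 (R'): R=RRRR U=WBWB F=GWGW D=YGYG B=YBYB
After move 2 (U): U=WWBB F=RRGW R=YBRR B=OOYB L=GWOO
After move 3 (R'): R=BRYR U=WYBO F=RWGB D=YRYW B=GOGB
After move 4 (R'): R=RRBY U=WGBG F=RYGO D=YWYB B=WORB
Query 1: U[0] = W
Query 2: B[0] = W
Query 3: F[2] = G
Query 4: F[3] = O
Query 5: R[1] = R
Query 6: B[1] = O

Answer: W W G O R O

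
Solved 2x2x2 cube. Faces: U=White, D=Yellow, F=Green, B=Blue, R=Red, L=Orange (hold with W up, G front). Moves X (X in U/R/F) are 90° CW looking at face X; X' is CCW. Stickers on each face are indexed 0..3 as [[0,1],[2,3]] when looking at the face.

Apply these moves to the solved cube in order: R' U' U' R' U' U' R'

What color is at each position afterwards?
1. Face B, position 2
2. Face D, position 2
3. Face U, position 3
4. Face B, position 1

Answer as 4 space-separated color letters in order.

After move 1 (R'): R=RRRR U=WBWB F=GWGW D=YGYG B=YBYB
After move 2 (U'): U=BBWW F=OOGW R=GWRR B=RRYB L=YBOO
After move 3 (U'): U=BWBW F=YBGW R=OORR B=GWYB L=RROO
After move 4 (R'): R=OROR U=BYBG F=YWGW D=YBYW B=GWGB
After move 5 (U'): U=YGBB F=RRGW R=YWOR B=ORGB L=GWOO
After move 6 (U'): U=GBYB F=GWGW R=RROR B=YWGB L=OROO
After move 7 (R'): R=RRRO U=GGYY F=GBGB D=YWYW B=WWBB
Query 1: B[2] = B
Query 2: D[2] = Y
Query 3: U[3] = Y
Query 4: B[1] = W

Answer: B Y Y W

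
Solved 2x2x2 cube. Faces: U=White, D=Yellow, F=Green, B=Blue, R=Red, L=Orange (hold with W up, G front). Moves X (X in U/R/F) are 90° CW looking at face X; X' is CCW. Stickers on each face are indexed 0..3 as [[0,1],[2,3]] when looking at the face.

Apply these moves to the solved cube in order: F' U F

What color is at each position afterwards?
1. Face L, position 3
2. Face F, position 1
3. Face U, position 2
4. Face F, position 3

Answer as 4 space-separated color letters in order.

After move 1 (F'): F=GGGG U=WWRR R=YRYR D=OOYY L=OWOW
After move 2 (U): U=RWRW F=YRGG R=BBYR B=OWBB L=GGOW
After move 3 (F): F=GYGR U=RWWG R=RBWR D=YBYY L=GOOO
Query 1: L[3] = O
Query 2: F[1] = Y
Query 3: U[2] = W
Query 4: F[3] = R

Answer: O Y W R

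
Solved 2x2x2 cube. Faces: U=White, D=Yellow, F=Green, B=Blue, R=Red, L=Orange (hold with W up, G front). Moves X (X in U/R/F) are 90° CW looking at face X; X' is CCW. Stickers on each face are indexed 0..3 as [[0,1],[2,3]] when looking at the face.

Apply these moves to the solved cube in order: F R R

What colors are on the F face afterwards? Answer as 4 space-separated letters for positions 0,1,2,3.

Answer: G B G B

Derivation:
After move 1 (F): F=GGGG U=WWOO R=WRWR D=RRYY L=OYOY
After move 2 (R): R=WWRR U=WGOG F=GRGY D=RBYB B=OBWB
After move 3 (R): R=RWRW U=WROY F=GBGB D=RWYO B=GBGB
Query: F face = GBGB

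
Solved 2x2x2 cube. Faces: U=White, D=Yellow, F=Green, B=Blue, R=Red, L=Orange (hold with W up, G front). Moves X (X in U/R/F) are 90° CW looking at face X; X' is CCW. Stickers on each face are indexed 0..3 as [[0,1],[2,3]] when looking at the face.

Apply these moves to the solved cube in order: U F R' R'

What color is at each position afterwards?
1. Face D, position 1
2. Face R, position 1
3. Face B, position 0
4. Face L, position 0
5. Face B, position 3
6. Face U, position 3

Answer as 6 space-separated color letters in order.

After move 1 (U): U=WWWW F=RRGG R=BBRR B=OOBB L=GGOO
After move 2 (F): F=GRGR U=WWOG R=WBWR D=RBYY L=GYOY
After move 3 (R'): R=BRWW U=WBOO F=GWGG D=RRYR B=YOBB
After move 4 (R'): R=RWBW U=WBOY F=GBGO D=RWYG B=RORB
Query 1: D[1] = W
Query 2: R[1] = W
Query 3: B[0] = R
Query 4: L[0] = G
Query 5: B[3] = B
Query 6: U[3] = Y

Answer: W W R G B Y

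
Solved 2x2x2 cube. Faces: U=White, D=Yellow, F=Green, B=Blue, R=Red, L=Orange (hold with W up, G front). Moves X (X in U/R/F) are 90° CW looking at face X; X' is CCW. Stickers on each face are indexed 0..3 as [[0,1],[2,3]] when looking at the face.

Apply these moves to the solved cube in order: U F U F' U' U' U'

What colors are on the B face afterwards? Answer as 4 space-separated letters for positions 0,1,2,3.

After move 1 (U): U=WWWW F=RRGG R=BBRR B=OOBB L=GGOO
After move 2 (F): F=GRGR U=WWOG R=WBWR D=RBYY L=GYOY
After move 3 (U): U=OWGW F=WBGR R=OOWR B=GYBB L=GROY
After move 4 (F'): F=BRWG U=OWOW R=BORR D=RYYY L=GWOG
After move 5 (U'): U=WWOO F=GWWG R=BRRR B=BOBB L=GYOG
After move 6 (U'): U=WOWO F=GYWG R=GWRR B=BRBB L=BOOG
After move 7 (U'): U=OOWW F=BOWG R=GYRR B=GWBB L=BROG
Query: B face = GWBB

Answer: G W B B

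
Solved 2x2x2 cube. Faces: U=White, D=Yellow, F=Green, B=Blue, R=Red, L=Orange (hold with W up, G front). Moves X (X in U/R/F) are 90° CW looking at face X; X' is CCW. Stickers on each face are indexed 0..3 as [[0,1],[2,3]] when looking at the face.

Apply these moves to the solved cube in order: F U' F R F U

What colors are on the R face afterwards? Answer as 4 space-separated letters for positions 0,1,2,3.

Answer: B R Y G

Derivation:
After move 1 (F): F=GGGG U=WWOO R=WRWR D=RRYY L=OYOY
After move 2 (U'): U=WOWO F=OYGG R=GGWR B=WRBB L=BBOY
After move 3 (F): F=GOGY U=WOYB R=WGOR D=WGYY L=BROR
After move 4 (R): R=OWRG U=WOYY F=GGGY D=WBYW B=BROB
After move 5 (F): F=GGYG U=WORR R=YWYG D=ROYW L=BWOB
After move 6 (U): U=RWRO F=YWYG R=BRYG B=BWOB L=GGOB
Query: R face = BRYG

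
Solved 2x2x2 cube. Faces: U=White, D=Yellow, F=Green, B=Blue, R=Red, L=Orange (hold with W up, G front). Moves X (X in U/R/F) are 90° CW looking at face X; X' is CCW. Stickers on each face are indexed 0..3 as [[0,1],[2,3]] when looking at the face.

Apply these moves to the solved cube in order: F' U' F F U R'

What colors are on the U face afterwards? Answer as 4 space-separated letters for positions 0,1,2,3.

Answer: O B O B

Derivation:
After move 1 (F'): F=GGGG U=WWRR R=YRYR D=OOYY L=OWOW
After move 2 (U'): U=WRWR F=OWGG R=GGYR B=YRBB L=BBOW
After move 3 (F): F=GOGW U=WRWB R=WGRR D=YGYY L=BOOO
After move 4 (F): F=GGWO U=WROO R=WGBR D=RWYY L=BYOG
After move 5 (U): U=OWOR F=WGWO R=YRBR B=BYBB L=GGOG
After move 6 (R'): R=RRYB U=OBOB F=WWWR D=RGYO B=YYWB
Query: U face = OBOB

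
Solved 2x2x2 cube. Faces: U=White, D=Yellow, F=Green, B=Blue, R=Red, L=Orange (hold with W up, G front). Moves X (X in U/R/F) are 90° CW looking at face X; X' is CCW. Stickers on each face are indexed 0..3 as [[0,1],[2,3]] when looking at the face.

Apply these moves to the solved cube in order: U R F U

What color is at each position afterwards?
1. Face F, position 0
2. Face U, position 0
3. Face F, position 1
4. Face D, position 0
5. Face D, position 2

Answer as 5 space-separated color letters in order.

After move 1 (U): U=WWWW F=RRGG R=BBRR B=OOBB L=GGOO
After move 2 (R): R=RBRB U=WRWG F=RYGY D=YBYO B=WOWB
After move 3 (F): F=GRYY U=WROG R=WBGB D=RRYO L=GYOB
After move 4 (U): U=OWGR F=WBYY R=WOGB B=GYWB L=GROB
Query 1: F[0] = W
Query 2: U[0] = O
Query 3: F[1] = B
Query 4: D[0] = R
Query 5: D[2] = Y

Answer: W O B R Y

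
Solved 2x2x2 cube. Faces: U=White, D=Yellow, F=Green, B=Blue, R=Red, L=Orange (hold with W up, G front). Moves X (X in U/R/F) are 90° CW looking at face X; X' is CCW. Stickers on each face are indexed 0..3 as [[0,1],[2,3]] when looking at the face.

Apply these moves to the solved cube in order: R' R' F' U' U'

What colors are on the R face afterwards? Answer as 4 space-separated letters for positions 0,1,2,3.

Answer: O Y Y R

Derivation:
After move 1 (R'): R=RRRR U=WBWB F=GWGW D=YGYG B=YBYB
After move 2 (R'): R=RRRR U=WYWY F=GBGB D=YWYW B=GBGB
After move 3 (F'): F=BBGG U=WYRR R=WRYR D=OOYW L=OYOW
After move 4 (U'): U=YRWR F=OYGG R=BBYR B=WRGB L=GBOW
After move 5 (U'): U=RRYW F=GBGG R=OYYR B=BBGB L=WROW
Query: R face = OYYR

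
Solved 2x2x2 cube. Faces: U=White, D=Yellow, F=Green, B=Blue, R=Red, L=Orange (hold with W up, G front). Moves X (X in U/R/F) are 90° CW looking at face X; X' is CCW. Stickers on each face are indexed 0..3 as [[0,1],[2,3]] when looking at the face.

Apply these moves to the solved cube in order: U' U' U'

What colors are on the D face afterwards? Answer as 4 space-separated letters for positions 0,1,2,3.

Answer: Y Y Y Y

Derivation:
After move 1 (U'): U=WWWW F=OOGG R=GGRR B=RRBB L=BBOO
After move 2 (U'): U=WWWW F=BBGG R=OORR B=GGBB L=RROO
After move 3 (U'): U=WWWW F=RRGG R=BBRR B=OOBB L=GGOO
Query: D face = YYYY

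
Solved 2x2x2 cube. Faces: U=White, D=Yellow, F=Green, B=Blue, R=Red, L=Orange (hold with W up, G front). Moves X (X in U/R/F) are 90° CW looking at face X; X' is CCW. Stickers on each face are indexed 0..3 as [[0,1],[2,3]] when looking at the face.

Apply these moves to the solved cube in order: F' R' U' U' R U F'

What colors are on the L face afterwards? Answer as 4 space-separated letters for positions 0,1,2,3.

After move 1 (F'): F=GGGG U=WWRR R=YRYR D=OOYY L=OWOW
After move 2 (R'): R=RRYY U=WBRB F=GWGR D=OGYG B=YBOB
After move 3 (U'): U=BBWR F=OWGR R=GWYY B=RROB L=YBOW
After move 4 (U'): U=BRBW F=YBGR R=OWYY B=GWOB L=RROW
After move 5 (R): R=YOYW U=BBBR F=YGGG D=OOYG B=WWRB
After move 6 (U): U=BBRB F=YOGG R=WWYW B=RRRB L=YGOW
After move 7 (F'): F=OGYG U=BBWY R=OWOW D=GWYG L=YBOR
Query: L face = YBOR

Answer: Y B O R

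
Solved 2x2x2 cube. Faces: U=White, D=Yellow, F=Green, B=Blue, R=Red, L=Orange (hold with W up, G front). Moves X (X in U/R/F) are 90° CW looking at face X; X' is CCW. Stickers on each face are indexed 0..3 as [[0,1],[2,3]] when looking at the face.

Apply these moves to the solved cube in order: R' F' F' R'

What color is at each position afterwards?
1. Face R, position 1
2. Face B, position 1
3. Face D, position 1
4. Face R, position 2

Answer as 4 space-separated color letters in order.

Answer: R B G O

Derivation:
After move 1 (R'): R=RRRR U=WBWB F=GWGW D=YGYG B=YBYB
After move 2 (F'): F=WWGG U=WBRR R=GRYR D=OOYG L=OBOW
After move 3 (F'): F=WGWG U=WBGY R=OROR D=BWYG L=OROR
After move 4 (R'): R=RROO U=WYGY F=WBWY D=BGYG B=GBWB
Query 1: R[1] = R
Query 2: B[1] = B
Query 3: D[1] = G
Query 4: R[2] = O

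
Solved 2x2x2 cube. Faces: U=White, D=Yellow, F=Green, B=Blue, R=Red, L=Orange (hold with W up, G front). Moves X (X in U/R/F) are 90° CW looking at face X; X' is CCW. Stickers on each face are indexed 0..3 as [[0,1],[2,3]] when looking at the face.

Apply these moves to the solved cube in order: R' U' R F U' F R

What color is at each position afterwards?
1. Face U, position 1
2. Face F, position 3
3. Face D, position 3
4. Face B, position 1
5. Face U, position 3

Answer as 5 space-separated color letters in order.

After move 1 (R'): R=RRRR U=WBWB F=GWGW D=YGYG B=YBYB
After move 2 (U'): U=BBWW F=OOGW R=GWRR B=RRYB L=YBOO
After move 3 (R): R=RGRW U=BOWW F=OGGG D=YYYR B=WRBB
After move 4 (F): F=GOGG U=BOOB R=WGWW D=RRYR L=YYOY
After move 5 (U'): U=OBBO F=YYGG R=GOWW B=WGBB L=WROY
After move 6 (F): F=GYGY U=OBYR R=BOOW D=WGYR L=WROR
After move 7 (R): R=OBWO U=OYYY F=GGGR D=WBYW B=RGBB
Query 1: U[1] = Y
Query 2: F[3] = R
Query 3: D[3] = W
Query 4: B[1] = G
Query 5: U[3] = Y

Answer: Y R W G Y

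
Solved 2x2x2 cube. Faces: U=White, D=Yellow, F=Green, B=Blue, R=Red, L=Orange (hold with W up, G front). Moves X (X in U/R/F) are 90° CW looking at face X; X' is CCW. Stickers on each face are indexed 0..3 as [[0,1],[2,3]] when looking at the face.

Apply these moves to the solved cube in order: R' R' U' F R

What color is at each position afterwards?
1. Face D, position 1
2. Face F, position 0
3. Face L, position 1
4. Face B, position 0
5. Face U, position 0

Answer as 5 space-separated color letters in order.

Answer: G G Y B Y

Derivation:
After move 1 (R'): R=RRRR U=WBWB F=GWGW D=YGYG B=YBYB
After move 2 (R'): R=RRRR U=WYWY F=GBGB D=YWYW B=GBGB
After move 3 (U'): U=YYWW F=OOGB R=GBRR B=RRGB L=GBOO
After move 4 (F): F=GOBO U=YYOB R=WBWR D=RGYW L=GYOW
After move 5 (R): R=WWRB U=YOOO F=GGBW D=RGYR B=BRYB
Query 1: D[1] = G
Query 2: F[0] = G
Query 3: L[1] = Y
Query 4: B[0] = B
Query 5: U[0] = Y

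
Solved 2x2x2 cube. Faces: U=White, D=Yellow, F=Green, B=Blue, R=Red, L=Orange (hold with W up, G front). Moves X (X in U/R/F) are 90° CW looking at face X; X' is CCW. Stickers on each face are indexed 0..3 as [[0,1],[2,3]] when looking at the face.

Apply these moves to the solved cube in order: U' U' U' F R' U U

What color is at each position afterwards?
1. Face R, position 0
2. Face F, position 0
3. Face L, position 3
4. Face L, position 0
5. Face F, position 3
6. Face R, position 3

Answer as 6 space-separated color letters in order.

After move 1 (U'): U=WWWW F=OOGG R=GGRR B=RRBB L=BBOO
After move 2 (U'): U=WWWW F=BBGG R=OORR B=GGBB L=RROO
After move 3 (U'): U=WWWW F=RRGG R=BBRR B=OOBB L=GGOO
After move 4 (F): F=GRGR U=WWOG R=WBWR D=RBYY L=GYOY
After move 5 (R'): R=BRWW U=WBOO F=GWGG D=RRYR B=YOBB
After move 6 (U): U=OWOB F=BRGG R=YOWW B=GYBB L=GWOY
After move 7 (U): U=OOBW F=YOGG R=GYWW B=GWBB L=BROY
Query 1: R[0] = G
Query 2: F[0] = Y
Query 3: L[3] = Y
Query 4: L[0] = B
Query 5: F[3] = G
Query 6: R[3] = W

Answer: G Y Y B G W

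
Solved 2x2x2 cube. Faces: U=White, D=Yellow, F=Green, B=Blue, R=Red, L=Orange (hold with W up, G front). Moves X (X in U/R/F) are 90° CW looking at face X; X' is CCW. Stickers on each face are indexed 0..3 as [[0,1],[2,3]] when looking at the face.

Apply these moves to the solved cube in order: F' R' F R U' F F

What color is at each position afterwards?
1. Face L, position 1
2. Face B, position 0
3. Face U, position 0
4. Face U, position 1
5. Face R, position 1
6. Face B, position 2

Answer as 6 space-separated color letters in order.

Answer: Y B G W R B

Derivation:
After move 1 (F'): F=GGGG U=WWRR R=YRYR D=OOYY L=OWOW
After move 2 (R'): R=RRYY U=WBRB F=GWGR D=OGYG B=YBOB
After move 3 (F): F=GGRW U=WBWW R=RRBY D=YRYG L=OOOG
After move 4 (R): R=BRYR U=WGWW F=GRRG D=YOYY B=WBBB
After move 5 (U'): U=GWWW F=OORG R=GRYR B=BRBB L=WBOG
After move 6 (F): F=ROGO U=GWGB R=WRWR D=YGYY L=WYOO
After move 7 (F): F=GROO U=GWOY R=GRBR D=WWYY L=WYOG
Query 1: L[1] = Y
Query 2: B[0] = B
Query 3: U[0] = G
Query 4: U[1] = W
Query 5: R[1] = R
Query 6: B[2] = B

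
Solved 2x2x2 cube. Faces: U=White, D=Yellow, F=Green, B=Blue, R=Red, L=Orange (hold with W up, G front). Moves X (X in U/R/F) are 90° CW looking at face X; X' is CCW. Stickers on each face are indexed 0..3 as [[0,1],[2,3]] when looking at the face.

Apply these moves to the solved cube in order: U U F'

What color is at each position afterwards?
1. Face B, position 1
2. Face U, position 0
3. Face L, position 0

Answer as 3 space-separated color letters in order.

Answer: G W R

Derivation:
After move 1 (U): U=WWWW F=RRGG R=BBRR B=OOBB L=GGOO
After move 2 (U): U=WWWW F=BBGG R=OORR B=GGBB L=RROO
After move 3 (F'): F=BGBG U=WWOR R=YOYR D=ROYY L=RWOW
Query 1: B[1] = G
Query 2: U[0] = W
Query 3: L[0] = R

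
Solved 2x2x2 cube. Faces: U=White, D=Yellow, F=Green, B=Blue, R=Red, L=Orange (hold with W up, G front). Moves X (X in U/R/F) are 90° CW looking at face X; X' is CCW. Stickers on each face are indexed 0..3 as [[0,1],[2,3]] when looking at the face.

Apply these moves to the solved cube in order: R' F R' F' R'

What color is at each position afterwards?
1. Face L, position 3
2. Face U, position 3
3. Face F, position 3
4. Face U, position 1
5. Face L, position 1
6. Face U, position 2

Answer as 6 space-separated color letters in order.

Answer: O G W R Y R

Derivation:
After move 1 (R'): R=RRRR U=WBWB F=GWGW D=YGYG B=YBYB
After move 2 (F): F=GGWW U=WBOO R=WRBR D=RRYG L=OYOG
After move 3 (R'): R=RRWB U=WYOY F=GBWO D=RGYW B=GBRB
After move 4 (F'): F=BOGW U=WYRW R=GRRB D=YGYW L=OYOO
After move 5 (R'): R=RBGR U=WRRG F=BYGW D=YOYW B=WBGB
Query 1: L[3] = O
Query 2: U[3] = G
Query 3: F[3] = W
Query 4: U[1] = R
Query 5: L[1] = Y
Query 6: U[2] = R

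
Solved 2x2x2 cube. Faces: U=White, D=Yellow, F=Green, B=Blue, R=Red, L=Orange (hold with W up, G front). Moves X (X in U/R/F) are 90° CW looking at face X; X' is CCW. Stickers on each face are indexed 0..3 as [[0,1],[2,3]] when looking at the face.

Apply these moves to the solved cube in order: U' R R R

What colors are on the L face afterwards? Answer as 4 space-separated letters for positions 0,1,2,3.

After move 1 (U'): U=WWWW F=OOGG R=GGRR B=RRBB L=BBOO
After move 2 (R): R=RGRG U=WOWG F=OYGY D=YBYR B=WRWB
After move 3 (R): R=RRGG U=WYWY F=OBGR D=YWYW B=GROB
After move 4 (R): R=GRGR U=WBWR F=OWGW D=YOYG B=YRYB
Query: L face = BBOO

Answer: B B O O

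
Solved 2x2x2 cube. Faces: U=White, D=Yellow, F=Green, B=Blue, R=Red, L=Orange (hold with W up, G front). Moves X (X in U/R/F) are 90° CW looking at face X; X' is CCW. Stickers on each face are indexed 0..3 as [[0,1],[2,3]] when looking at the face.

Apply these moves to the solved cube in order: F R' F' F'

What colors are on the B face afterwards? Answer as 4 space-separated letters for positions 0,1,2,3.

Answer: Y B R B

Derivation:
After move 1 (F): F=GGGG U=WWOO R=WRWR D=RRYY L=OYOY
After move 2 (R'): R=RRWW U=WBOB F=GWGO D=RGYG B=YBRB
After move 3 (F'): F=WOGG U=WBRW R=GRRW D=YYYG L=OBOO
After move 4 (F'): F=OGWG U=WBGR R=YRYW D=BOYG L=OWOR
Query: B face = YBRB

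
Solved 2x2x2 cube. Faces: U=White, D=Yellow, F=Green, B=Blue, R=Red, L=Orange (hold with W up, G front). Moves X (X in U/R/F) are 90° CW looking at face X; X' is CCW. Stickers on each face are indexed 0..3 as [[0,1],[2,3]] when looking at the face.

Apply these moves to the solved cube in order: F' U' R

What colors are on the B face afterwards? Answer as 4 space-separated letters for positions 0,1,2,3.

Answer: R R R B

Derivation:
After move 1 (F'): F=GGGG U=WWRR R=YRYR D=OOYY L=OWOW
After move 2 (U'): U=WRWR F=OWGG R=GGYR B=YRBB L=BBOW
After move 3 (R): R=YGRG U=WWWG F=OOGY D=OBYY B=RRRB
Query: B face = RRRB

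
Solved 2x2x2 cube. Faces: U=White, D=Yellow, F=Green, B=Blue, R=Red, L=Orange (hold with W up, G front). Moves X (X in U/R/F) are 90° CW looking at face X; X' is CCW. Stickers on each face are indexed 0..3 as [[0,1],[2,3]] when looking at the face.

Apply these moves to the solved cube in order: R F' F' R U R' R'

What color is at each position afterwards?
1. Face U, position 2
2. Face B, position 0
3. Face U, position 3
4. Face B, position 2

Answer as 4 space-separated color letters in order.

After move 1 (R): R=RRRR U=WGWG F=GYGY D=YBYB B=WBWB
After move 2 (F'): F=YYGG U=WGRR R=BRYR D=OOYB L=OGOW
After move 3 (F'): F=YGYG U=WGBY R=OROR D=GWYB L=OROR
After move 4 (R): R=OORR U=WGBG F=YWYB D=GWYW B=YBGB
After move 5 (U): U=BWGG F=OOYB R=YBRR B=ORGB L=YWOR
After move 6 (R'): R=BRYR U=BGGO F=OWYG D=GOYB B=WRWB
After move 7 (R'): R=RRBY U=BWGW F=OGYO D=GWYG B=BROB
Query 1: U[2] = G
Query 2: B[0] = B
Query 3: U[3] = W
Query 4: B[2] = O

Answer: G B W O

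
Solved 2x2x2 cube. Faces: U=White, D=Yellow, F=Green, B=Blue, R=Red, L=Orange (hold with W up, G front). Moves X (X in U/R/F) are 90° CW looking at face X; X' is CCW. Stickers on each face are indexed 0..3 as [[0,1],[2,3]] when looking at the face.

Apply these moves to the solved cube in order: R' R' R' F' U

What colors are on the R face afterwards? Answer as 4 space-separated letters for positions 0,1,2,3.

After move 1 (R'): R=RRRR U=WBWB F=GWGW D=YGYG B=YBYB
After move 2 (R'): R=RRRR U=WYWY F=GBGB D=YWYW B=GBGB
After move 3 (R'): R=RRRR U=WGWG F=GYGY D=YBYB B=WBWB
After move 4 (F'): F=YYGG U=WGRR R=BRYR D=OOYB L=OGOW
After move 5 (U): U=RWRG F=BRGG R=WBYR B=OGWB L=YYOW
Query: R face = WBYR

Answer: W B Y R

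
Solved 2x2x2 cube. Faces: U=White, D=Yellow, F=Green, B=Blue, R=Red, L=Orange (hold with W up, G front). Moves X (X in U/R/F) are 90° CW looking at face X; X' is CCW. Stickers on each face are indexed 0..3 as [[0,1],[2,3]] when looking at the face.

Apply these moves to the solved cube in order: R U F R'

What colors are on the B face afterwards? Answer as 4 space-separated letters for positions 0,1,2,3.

After move 1 (R): R=RRRR U=WGWG F=GYGY D=YBYB B=WBWB
After move 2 (U): U=WWGG F=RRGY R=WBRR B=OOWB L=GYOO
After move 3 (F): F=GRYR U=WWOY R=GBGR D=RWYB L=GYOB
After move 4 (R'): R=BRGG U=WWOO F=GWYY D=RRYR B=BOWB
Query: B face = BOWB

Answer: B O W B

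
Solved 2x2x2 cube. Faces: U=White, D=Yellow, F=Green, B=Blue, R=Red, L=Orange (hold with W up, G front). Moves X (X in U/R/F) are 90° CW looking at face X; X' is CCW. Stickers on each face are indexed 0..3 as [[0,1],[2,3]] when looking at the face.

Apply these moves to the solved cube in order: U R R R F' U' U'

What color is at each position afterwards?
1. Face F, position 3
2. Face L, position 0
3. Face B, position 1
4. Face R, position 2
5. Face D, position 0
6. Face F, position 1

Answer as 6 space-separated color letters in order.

After move 1 (U): U=WWWW F=RRGG R=BBRR B=OOBB L=GGOO
After move 2 (R): R=RBRB U=WRWG F=RYGY D=YBYO B=WOWB
After move 3 (R): R=RRBB U=WYWY F=RBGO D=YWYW B=GORB
After move 4 (R): R=BRBR U=WBWO F=RWGW D=YRYG B=YOYB
After move 5 (F'): F=WWRG U=WBBB R=RRYR D=GOYG L=GOOW
After move 6 (U'): U=BBWB F=GORG R=WWYR B=RRYB L=YOOW
After move 7 (U'): U=BBBW F=YORG R=GOYR B=WWYB L=RROW
Query 1: F[3] = G
Query 2: L[0] = R
Query 3: B[1] = W
Query 4: R[2] = Y
Query 5: D[0] = G
Query 6: F[1] = O

Answer: G R W Y G O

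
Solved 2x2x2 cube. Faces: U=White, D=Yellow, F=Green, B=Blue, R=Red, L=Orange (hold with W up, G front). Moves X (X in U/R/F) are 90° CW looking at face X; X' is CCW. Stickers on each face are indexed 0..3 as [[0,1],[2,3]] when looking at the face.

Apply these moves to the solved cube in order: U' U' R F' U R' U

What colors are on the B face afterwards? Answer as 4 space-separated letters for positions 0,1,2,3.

Answer: Y Y O B

Derivation:
After move 1 (U'): U=WWWW F=OOGG R=GGRR B=RRBB L=BBOO
After move 2 (U'): U=WWWW F=BBGG R=OORR B=GGBB L=RROO
After move 3 (R): R=RORO U=WBWG F=BYGY D=YBYG B=WGWB
After move 4 (F'): F=YYBG U=WBRR R=BOYO D=ROYG L=RGOW
After move 5 (U): U=RWRB F=BOBG R=WGYO B=RGWB L=YYOW
After move 6 (R'): R=GOWY U=RWRR F=BWBB D=ROYG B=GGOB
After move 7 (U): U=RRRW F=GOBB R=GGWY B=YYOB L=BWOW
Query: B face = YYOB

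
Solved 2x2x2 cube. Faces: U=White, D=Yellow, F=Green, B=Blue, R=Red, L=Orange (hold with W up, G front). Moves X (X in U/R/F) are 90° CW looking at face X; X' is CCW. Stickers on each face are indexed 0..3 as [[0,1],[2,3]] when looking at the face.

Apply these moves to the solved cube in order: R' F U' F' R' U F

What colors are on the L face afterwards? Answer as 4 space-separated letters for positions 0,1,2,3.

Answer: Y B O W

Derivation:
After move 1 (R'): R=RRRR U=WBWB F=GWGW D=YGYG B=YBYB
After move 2 (F): F=GGWW U=WBOO R=WRBR D=RRYG L=OYOG
After move 3 (U'): U=BOWO F=OYWW R=GGBR B=WRYB L=YBOG
After move 4 (F'): F=YWOW U=BOGB R=RGRR D=BGYG L=YOOW
After move 5 (R'): R=GRRR U=BYGW F=YOOB D=BWYW B=GRGB
After move 6 (U): U=GBWY F=GROB R=GRRR B=YOGB L=YOOW
After move 7 (F): F=OGBR U=GBWO R=WRYR D=RGYW L=YBOW
Query: L face = YBOW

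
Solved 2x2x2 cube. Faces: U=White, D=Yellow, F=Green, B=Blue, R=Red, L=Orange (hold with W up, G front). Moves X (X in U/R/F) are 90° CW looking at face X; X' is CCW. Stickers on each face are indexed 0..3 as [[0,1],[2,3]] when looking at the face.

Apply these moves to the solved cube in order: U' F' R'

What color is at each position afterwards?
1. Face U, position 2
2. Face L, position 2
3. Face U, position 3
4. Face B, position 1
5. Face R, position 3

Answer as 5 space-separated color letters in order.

After move 1 (U'): U=WWWW F=OOGG R=GGRR B=RRBB L=BBOO
After move 2 (F'): F=OGOG U=WWGR R=YGYR D=BOYY L=BWOW
After move 3 (R'): R=GRYY U=WBGR F=OWOR D=BGYG B=YROB
Query 1: U[2] = G
Query 2: L[2] = O
Query 3: U[3] = R
Query 4: B[1] = R
Query 5: R[3] = Y

Answer: G O R R Y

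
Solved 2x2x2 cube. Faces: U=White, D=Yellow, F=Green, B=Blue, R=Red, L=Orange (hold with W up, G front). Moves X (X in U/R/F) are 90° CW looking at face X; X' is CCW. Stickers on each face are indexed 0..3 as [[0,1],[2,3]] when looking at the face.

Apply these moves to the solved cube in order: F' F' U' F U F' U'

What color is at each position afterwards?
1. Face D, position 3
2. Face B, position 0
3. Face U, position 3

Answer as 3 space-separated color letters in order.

Answer: Y G O

Derivation:
After move 1 (F'): F=GGGG U=WWRR R=YRYR D=OOYY L=OWOW
After move 2 (F'): F=GGGG U=WWYY R=OROR D=WWYY L=OROR
After move 3 (U'): U=WYWY F=ORGG R=GGOR B=ORBB L=BBOR
After move 4 (F): F=GOGR U=WYRB R=WGYR D=OGYY L=BWOW
After move 5 (U): U=RWBY F=WGGR R=ORYR B=BWBB L=GOOW
After move 6 (F'): F=GRWG U=RWOY R=GROR D=OWYY L=GYOB
After move 7 (U'): U=WYRO F=GYWG R=GROR B=GRBB L=BWOB
Query 1: D[3] = Y
Query 2: B[0] = G
Query 3: U[3] = O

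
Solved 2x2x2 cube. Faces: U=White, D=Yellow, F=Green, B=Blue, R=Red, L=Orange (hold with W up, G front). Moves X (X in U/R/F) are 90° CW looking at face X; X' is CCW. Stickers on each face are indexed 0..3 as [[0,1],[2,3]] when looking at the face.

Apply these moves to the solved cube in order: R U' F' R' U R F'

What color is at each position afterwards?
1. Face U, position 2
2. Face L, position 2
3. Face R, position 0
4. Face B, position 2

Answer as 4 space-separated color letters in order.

After move 1 (R): R=RRRR U=WGWG F=GYGY D=YBYB B=WBWB
After move 2 (U'): U=GGWW F=OOGY R=GYRR B=RRWB L=WBOO
After move 3 (F'): F=OYOG U=GGGR R=BYYR D=BOYB L=WWOW
After move 4 (R'): R=YRBY U=GWGR F=OGOR D=BYYG B=BROB
After move 5 (U): U=GGRW F=YROR R=BRBY B=WWOB L=OGOW
After move 6 (R): R=BBYR U=GRRR F=YYOG D=BOYW B=WWGB
After move 7 (F'): F=YGYO U=GRBY R=OBBR D=GWYW L=OROR
Query 1: U[2] = B
Query 2: L[2] = O
Query 3: R[0] = O
Query 4: B[2] = G

Answer: B O O G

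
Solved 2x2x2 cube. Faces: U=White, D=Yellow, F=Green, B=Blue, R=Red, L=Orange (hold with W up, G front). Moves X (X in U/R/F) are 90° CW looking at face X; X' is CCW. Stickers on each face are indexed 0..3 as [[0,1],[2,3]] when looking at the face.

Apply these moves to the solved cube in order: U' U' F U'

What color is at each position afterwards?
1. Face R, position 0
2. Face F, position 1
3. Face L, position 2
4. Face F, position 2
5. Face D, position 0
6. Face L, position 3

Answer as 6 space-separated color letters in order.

Answer: G Y O G R Y

Derivation:
After move 1 (U'): U=WWWW F=OOGG R=GGRR B=RRBB L=BBOO
After move 2 (U'): U=WWWW F=BBGG R=OORR B=GGBB L=RROO
After move 3 (F): F=GBGB U=WWOR R=WOWR D=ROYY L=RYOY
After move 4 (U'): U=WRWO F=RYGB R=GBWR B=WOBB L=GGOY
Query 1: R[0] = G
Query 2: F[1] = Y
Query 3: L[2] = O
Query 4: F[2] = G
Query 5: D[0] = R
Query 6: L[3] = Y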